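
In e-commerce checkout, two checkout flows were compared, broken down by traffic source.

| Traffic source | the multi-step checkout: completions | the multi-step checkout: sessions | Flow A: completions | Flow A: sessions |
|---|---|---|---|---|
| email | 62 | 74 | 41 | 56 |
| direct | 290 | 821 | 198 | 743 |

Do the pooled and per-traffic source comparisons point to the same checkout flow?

Yes

Email: the multi-step checkout 62/74 = 83.8%, Flow A 41/56 = 73.2% → the multi-step checkout
Direct: the multi-step checkout 290/821 = 35.3%, Flow A 198/743 = 26.6% → the multi-step checkout
Overall: the multi-step checkout 352/895 = 39.3%, Flow A 239/799 = 29.9% → the multi-step checkout
The multi-step checkout wins overall and in every traffic group — no reversal.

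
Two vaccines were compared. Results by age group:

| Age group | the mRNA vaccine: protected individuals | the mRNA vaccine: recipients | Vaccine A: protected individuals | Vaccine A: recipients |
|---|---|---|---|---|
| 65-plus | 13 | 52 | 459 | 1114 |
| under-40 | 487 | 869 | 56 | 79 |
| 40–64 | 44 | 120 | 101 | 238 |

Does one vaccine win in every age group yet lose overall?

Yes

65-plus: the mRNA vaccine 13/52 = 25.0%, Vaccine A 459/1114 = 41.2% → Vaccine A
Under-40: the mRNA vaccine 487/869 = 56.0%, Vaccine A 56/79 = 70.9% → Vaccine A
40–64: the mRNA vaccine 44/120 = 36.7%, Vaccine A 101/238 = 42.4% → Vaccine A
Overall: the mRNA vaccine 544/1041 = 52.3%, Vaccine A 616/1431 = 43.0% → the mRNA vaccine
Vaccine A wins each age group but the mRNA vaccine wins overall — the comparison reverses. Vaccine A's recipients skew toward 65-plus, which has a lower base rate.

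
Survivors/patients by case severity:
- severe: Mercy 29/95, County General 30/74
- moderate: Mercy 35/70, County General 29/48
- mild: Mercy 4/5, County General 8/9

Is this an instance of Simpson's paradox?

Severe: Mercy 29/95 = 30.5%, County General 30/74 = 40.5% → County General
Moderate: Mercy 35/70 = 50.0%, County General 29/48 = 60.4% → County General
Mild: Mercy 4/5 = 80.0%, County General 8/9 = 88.9% → County General
Overall: Mercy 68/170 = 40.0%, County General 67/131 = 51.1% → County General
County General wins overall and in every case group — no reversal.

No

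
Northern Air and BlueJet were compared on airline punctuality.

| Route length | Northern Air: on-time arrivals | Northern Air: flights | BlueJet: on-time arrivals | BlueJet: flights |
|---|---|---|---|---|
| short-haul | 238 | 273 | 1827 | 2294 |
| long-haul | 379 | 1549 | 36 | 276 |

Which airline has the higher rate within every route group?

Northern Air

Short-haul: Northern Air 238/273 = 87.2%, BlueJet 1827/2294 = 79.6% → Northern Air
Long-haul: Northern Air 379/1549 = 24.5%, BlueJet 36/276 = 13.0% → Northern Air
Northern Air has the higher rate in both groups.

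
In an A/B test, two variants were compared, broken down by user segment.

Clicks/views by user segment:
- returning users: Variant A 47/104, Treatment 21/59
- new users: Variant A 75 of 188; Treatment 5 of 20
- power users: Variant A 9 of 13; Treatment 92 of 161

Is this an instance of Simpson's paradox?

Yes

Returning users: Variant A 47/104 = 45.2%, Treatment 21/59 = 35.6% → Variant A
New users: Variant A 75/188 = 39.9%, Treatment 5/20 = 25.0% → Variant A
Power users: Variant A 9/13 = 69.2%, Treatment 92/161 = 57.1% → Variant A
Overall: Variant A 131/305 = 43.0%, Treatment 118/240 = 49.2% → Treatment
Variant A wins each user group but Treatment wins overall — the comparison reverses. Variant A's views skew toward new users, which has a lower base rate.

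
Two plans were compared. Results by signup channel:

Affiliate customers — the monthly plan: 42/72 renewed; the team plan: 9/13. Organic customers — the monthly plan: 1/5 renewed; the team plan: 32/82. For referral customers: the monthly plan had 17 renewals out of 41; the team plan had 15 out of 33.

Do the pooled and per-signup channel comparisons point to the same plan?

Affiliate: the monthly plan 42/72 = 58.3%, the team plan 9/13 = 69.2% → the team plan
Organic: the monthly plan 1/5 = 20.0%, the team plan 32/82 = 39.0% → the team plan
Referral: the monthly plan 17/41 = 41.5%, the team plan 15/33 = 45.5% → the team plan
Overall: the monthly plan 60/118 = 50.8%, the team plan 56/128 = 43.8% → the monthly plan
The team plan wins each signup group but the monthly plan wins overall — the comparison reverses. The team plan's customers skew toward organic, which has a lower base rate.

No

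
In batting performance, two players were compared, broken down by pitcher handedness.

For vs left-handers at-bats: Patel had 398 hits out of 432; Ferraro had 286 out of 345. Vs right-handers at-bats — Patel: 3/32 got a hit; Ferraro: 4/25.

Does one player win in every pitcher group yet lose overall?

Vs left-handers: Patel 398/432 = 92.1%, Ferraro 286/345 = 82.9% → Patel
Vs right-handers: Patel 3/32 = 9.4%, Ferraro 4/25 = 16.0% → Ferraro
Overall: Patel 401/464 = 86.4%, Ferraro 290/370 = 78.4% → Patel
Neither sweeps: Patel wins 1 of 2 groups, Ferraro wins 1. Patel wins overall but not every group — no Simpson reversal.

No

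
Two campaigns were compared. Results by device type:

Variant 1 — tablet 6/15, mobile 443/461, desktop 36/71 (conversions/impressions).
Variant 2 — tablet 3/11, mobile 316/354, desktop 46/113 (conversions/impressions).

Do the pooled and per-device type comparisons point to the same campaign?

Tablet: Variant 1 6/15 = 40.0%, Variant 2 3/11 = 27.3% → Variant 1
Mobile: Variant 1 443/461 = 96.1%, Variant 2 316/354 = 89.3% → Variant 1
Desktop: Variant 1 36/71 = 50.7%, Variant 2 46/113 = 40.7% → Variant 1
Overall: Variant 1 485/547 = 88.7%, Variant 2 365/478 = 76.4% → Variant 1
Variant 1 wins overall and in every device group — no reversal.

Yes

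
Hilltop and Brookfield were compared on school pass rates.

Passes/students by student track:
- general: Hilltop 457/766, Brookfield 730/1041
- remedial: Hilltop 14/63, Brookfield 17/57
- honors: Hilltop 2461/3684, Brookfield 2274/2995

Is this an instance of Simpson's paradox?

General: Hilltop 457/766 = 59.7%, Brookfield 730/1041 = 70.1% → Brookfield
Remedial: Hilltop 14/63 = 22.2%, Brookfield 17/57 = 29.8% → Brookfield
Honors: Hilltop 2461/3684 = 66.8%, Brookfield 2274/2995 = 75.9% → Brookfield
Overall: Hilltop 2932/4513 = 65.0%, Brookfield 3021/4093 = 73.8% → Brookfield
Brookfield wins overall and in every student group — no reversal.

No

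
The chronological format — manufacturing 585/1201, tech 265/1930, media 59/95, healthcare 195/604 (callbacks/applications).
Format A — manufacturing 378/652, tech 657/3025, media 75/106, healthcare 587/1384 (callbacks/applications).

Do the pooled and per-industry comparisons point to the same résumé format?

Manufacturing: the chronological format 585/1201 = 48.7%, Format A 378/652 = 58.0% → Format A
Tech: the chronological format 265/1930 = 13.7%, Format A 657/3025 = 21.7% → Format A
Media: the chronological format 59/95 = 62.1%, Format A 75/106 = 70.8% → Format A
Healthcare: the chronological format 195/604 = 32.3%, Format A 587/1384 = 42.4% → Format A
Overall: the chronological format 1104/3830 = 28.8%, Format A 1697/5167 = 32.8% → Format A
Format A wins overall and in every industry group — no reversal.

Yes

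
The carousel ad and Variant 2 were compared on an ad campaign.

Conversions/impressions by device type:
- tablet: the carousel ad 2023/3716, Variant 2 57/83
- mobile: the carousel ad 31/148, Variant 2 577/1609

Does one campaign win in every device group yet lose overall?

Tablet: the carousel ad 2023/3716 = 54.4%, Variant 2 57/83 = 68.7% → Variant 2
Mobile: the carousel ad 31/148 = 20.9%, Variant 2 577/1609 = 35.9% → Variant 2
Overall: the carousel ad 2054/3864 = 53.2%, Variant 2 634/1692 = 37.5% → the carousel ad
Variant 2 wins each device group but the carousel ad wins overall — the comparison reverses. Variant 2's impressions skew toward mobile, which has a lower base rate.

Yes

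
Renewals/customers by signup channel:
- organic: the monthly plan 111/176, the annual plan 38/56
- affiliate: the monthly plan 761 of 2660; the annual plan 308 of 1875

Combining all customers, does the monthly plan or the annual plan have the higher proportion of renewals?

Organic: the monthly plan 111/176 = 63.1%, the annual plan 38/56 = 67.9% → the annual plan
Affiliate: the monthly plan 761/2660 = 28.6%, the annual plan 308/1875 = 16.4% → the monthly plan
Overall: the monthly plan 872/2836 = 30.7%, the annual plan 346/1931 = 17.9% → the monthly plan
(Neither sweeps every signup group, but the monthly plan has the higher pooled rate.)

the monthly plan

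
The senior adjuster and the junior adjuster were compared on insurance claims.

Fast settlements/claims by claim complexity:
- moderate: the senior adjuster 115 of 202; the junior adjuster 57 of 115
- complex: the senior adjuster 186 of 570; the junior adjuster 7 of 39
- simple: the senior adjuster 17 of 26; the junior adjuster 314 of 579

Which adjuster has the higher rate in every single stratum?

Moderate: the senior adjuster 115/202 = 56.9%, the junior adjuster 57/115 = 49.6% → the senior adjuster
Complex: the senior adjuster 186/570 = 32.6%, the junior adjuster 7/39 = 17.9% → the senior adjuster
Simple: the senior adjuster 17/26 = 65.4%, the junior adjuster 314/579 = 54.2% → the senior adjuster
The senior adjuster has the higher rate in all 3 groups.

the senior adjuster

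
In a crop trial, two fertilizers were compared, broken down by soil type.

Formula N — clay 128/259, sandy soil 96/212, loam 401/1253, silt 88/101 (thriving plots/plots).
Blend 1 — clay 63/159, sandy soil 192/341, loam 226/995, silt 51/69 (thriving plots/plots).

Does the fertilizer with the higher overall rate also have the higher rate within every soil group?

Clay: Formula N 128/259 = 49.4%, Blend 1 63/159 = 39.6% → Formula N
Sandy soil: Formula N 96/212 = 45.3%, Blend 1 192/341 = 56.3% → Blend 1
Loam: Formula N 401/1253 = 32.0%, Blend 1 226/995 = 22.7% → Formula N
Silt: Formula N 88/101 = 87.1%, Blend 1 51/69 = 73.9% → Formula N
Overall: Formula N 713/1825 = 39.1%, Blend 1 532/1564 = 34.0% → Formula N
Neither sweeps: Formula N wins 3 of 4 groups, Blend 1 wins 1. Formula N wins overall but not every group — no Simpson reversal.

No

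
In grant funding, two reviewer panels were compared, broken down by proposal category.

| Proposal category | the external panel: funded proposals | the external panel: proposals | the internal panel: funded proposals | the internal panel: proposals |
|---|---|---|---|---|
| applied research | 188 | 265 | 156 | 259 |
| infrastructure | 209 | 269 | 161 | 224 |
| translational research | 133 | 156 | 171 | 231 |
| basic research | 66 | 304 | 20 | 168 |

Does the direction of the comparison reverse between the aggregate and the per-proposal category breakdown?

Applied research: the external panel 188/265 = 70.9%, the internal panel 156/259 = 60.2% → the external panel
Infrastructure: the external panel 209/269 = 77.7%, the internal panel 161/224 = 71.9% → the external panel
Translational research: the external panel 133/156 = 85.3%, the internal panel 171/231 = 74.0% → the external panel
Basic research: the external panel 66/304 = 21.7%, the internal panel 20/168 = 11.9% → the external panel
Overall: the external panel 596/994 = 60.0%, the internal panel 508/882 = 57.6% → the external panel
The external panel wins overall and in every proposal group — no reversal.

No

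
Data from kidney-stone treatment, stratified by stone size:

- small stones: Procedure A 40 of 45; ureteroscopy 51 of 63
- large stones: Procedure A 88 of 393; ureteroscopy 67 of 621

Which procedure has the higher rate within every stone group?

Small stones: Procedure A 40/45 = 88.9%, ureteroscopy 51/63 = 81.0% → Procedure A
Large stones: Procedure A 88/393 = 22.4%, ureteroscopy 67/621 = 10.8% → Procedure A
Procedure A has the higher rate in both groups.

Procedure A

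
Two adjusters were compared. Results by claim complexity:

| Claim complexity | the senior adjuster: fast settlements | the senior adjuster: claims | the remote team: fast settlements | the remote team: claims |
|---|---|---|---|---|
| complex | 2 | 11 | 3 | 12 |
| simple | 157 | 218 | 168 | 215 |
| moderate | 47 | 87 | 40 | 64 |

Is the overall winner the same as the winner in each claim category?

Complex: the senior adjuster 2/11 = 18.2%, the remote team 3/12 = 25.0% → the remote team
Simple: the senior adjuster 157/218 = 72.0%, the remote team 168/215 = 78.1% → the remote team
Moderate: the senior adjuster 47/87 = 54.0%, the remote team 40/64 = 62.5% → the remote team
Overall: the senior adjuster 206/316 = 65.2%, the remote team 211/291 = 72.5% → the remote team
The remote team wins overall and in every claim group — no reversal.

Yes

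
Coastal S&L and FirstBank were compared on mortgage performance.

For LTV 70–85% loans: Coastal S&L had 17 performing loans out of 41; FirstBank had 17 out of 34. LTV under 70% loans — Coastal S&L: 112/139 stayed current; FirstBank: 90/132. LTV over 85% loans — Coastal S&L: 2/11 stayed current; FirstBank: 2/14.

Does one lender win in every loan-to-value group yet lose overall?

No

LTV 70–85%: Coastal S&L 17/41 = 41.5%, FirstBank 17/34 = 50.0% → FirstBank
LTV under 70%: Coastal S&L 112/139 = 80.6%, FirstBank 90/132 = 68.2% → Coastal S&L
LTV over 85%: Coastal S&L 2/11 = 18.2%, FirstBank 2/14 = 14.3% → Coastal S&L
Overall: Coastal S&L 131/191 = 68.6%, FirstBank 109/180 = 60.6% → Coastal S&L
Neither sweeps: Coastal S&L wins 2 of 3 groups, FirstBank wins 1. Coastal S&L wins overall but not every group — no Simpson reversal.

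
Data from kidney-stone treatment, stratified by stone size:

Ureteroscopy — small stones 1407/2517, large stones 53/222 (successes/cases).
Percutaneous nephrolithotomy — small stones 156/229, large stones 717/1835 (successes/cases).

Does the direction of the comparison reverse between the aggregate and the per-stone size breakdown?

Yes

Small stones: ureteroscopy 1407/2517 = 55.9%, percutaneous nephrolithotomy 156/229 = 68.1% → percutaneous nephrolithotomy
Large stones: ureteroscopy 53/222 = 23.9%, percutaneous nephrolithotomy 717/1835 = 39.1% → percutaneous nephrolithotomy
Overall: ureteroscopy 1460/2739 = 53.3%, percutaneous nephrolithotomy 873/2064 = 42.3% → ureteroscopy
Percutaneous nephrolithotomy wins each stone group but ureteroscopy wins overall — the comparison reverses. Percutaneous nephrolithotomy's cases skew toward large stones, which has a lower base rate.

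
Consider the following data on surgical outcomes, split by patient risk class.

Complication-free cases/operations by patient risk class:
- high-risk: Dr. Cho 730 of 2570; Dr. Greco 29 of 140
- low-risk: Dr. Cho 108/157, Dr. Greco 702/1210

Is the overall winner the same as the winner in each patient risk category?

High-risk: Dr. Cho 730/2570 = 28.4%, Dr. Greco 29/140 = 20.7% → Dr. Cho
Low-risk: Dr. Cho 108/157 = 68.8%, Dr. Greco 702/1210 = 58.0% → Dr. Cho
Overall: Dr. Cho 838/2727 = 30.7%, Dr. Greco 731/1350 = 54.1% → Dr. Greco
Dr. Cho wins each patient risk group but Dr. Greco wins overall — the comparison reverses. Dr. Cho's operations skew toward high-risk, which has a lower base rate.

No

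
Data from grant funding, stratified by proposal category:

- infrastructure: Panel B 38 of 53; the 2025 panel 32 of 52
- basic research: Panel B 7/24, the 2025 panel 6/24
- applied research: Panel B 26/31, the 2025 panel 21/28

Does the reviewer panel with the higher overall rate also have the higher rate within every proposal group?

Infrastructure: Panel B 38/53 = 71.7%, the 2025 panel 32/52 = 61.5% → Panel B
Basic research: Panel B 7/24 = 29.2%, the 2025 panel 6/24 = 25.0% → Panel B
Applied research: Panel B 26/31 = 83.9%, the 2025 panel 21/28 = 75.0% → Panel B
Overall: Panel B 71/108 = 65.7%, the 2025 panel 59/104 = 56.7% → Panel B
Panel B wins overall and in every proposal group — no reversal.

Yes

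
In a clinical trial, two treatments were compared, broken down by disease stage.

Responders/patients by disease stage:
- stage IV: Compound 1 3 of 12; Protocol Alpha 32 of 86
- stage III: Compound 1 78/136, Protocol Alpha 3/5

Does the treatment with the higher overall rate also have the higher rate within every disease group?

No

Stage IV: Compound 1 3/12 = 25.0%, Protocol Alpha 32/86 = 37.2% → Protocol Alpha
Stage III: Compound 1 78/136 = 57.4%, Protocol Alpha 3/5 = 60.0% → Protocol Alpha
Overall: Compound 1 81/148 = 54.7%, Protocol Alpha 35/91 = 38.5% → Compound 1
Protocol Alpha wins each disease group but Compound 1 wins overall — the comparison reverses. Protocol Alpha's patients skew toward stage IV, which has a lower base rate.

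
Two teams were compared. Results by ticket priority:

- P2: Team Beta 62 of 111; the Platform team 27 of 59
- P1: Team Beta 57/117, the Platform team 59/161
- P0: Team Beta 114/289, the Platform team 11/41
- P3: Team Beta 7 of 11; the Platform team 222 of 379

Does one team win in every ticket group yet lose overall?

Yes

P2: Team Beta 62/111 = 55.9%, the Platform team 27/59 = 45.8% → Team Beta
P1: Team Beta 57/117 = 48.7%, the Platform team 59/161 = 36.6% → Team Beta
P0: Team Beta 114/289 = 39.4%, the Platform team 11/41 = 26.8% → Team Beta
P3: Team Beta 7/11 = 63.6%, the Platform team 222/379 = 58.6% → Team Beta
Overall: Team Beta 240/528 = 45.5%, the Platform team 319/640 = 49.8% → the Platform team
Team Beta wins each ticket group but the Platform team wins overall — the comparison reverses. Team Beta's tickets skew toward P0, which has a lower base rate.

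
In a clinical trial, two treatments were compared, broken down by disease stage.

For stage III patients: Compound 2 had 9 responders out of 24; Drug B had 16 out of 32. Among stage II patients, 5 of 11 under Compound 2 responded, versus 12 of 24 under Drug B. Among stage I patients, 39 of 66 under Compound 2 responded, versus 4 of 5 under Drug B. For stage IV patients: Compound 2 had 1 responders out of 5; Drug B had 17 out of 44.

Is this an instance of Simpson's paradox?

Stage III: Compound 2 9/24 = 37.5%, Drug B 16/32 = 50.0% → Drug B
Stage II: Compound 2 5/11 = 45.5%, Drug B 12/24 = 50.0% → Drug B
Stage I: Compound 2 39/66 = 59.1%, Drug B 4/5 = 80.0% → Drug B
Stage IV: Compound 2 1/5 = 20.0%, Drug B 17/44 = 38.6% → Drug B
Overall: Compound 2 54/106 = 50.9%, Drug B 49/105 = 46.7% → Compound 2
Drug B wins each disease group but Compound 2 wins overall — the comparison reverses. Drug B's patients skew toward stage IV, which has a lower base rate.

Yes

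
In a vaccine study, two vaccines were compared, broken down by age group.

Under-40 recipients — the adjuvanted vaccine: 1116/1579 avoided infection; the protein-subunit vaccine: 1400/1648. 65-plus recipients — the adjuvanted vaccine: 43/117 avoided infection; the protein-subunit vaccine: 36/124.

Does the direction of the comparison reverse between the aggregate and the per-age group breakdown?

Under-40: the adjuvanted vaccine 1116/1579 = 70.7%, the protein-subunit vaccine 1400/1648 = 85.0% → the protein-subunit vaccine
65-plus: the adjuvanted vaccine 43/117 = 36.8%, the protein-subunit vaccine 36/124 = 29.0% → the adjuvanted vaccine
Overall: the adjuvanted vaccine 1159/1696 = 68.3%, the protein-subunit vaccine 1436/1772 = 81.0% → the protein-subunit vaccine
Neither sweeps: the adjuvanted vaccine wins 1 of 2 groups, the protein-subunit vaccine wins 1. The protein-subunit vaccine wins overall but not every group — no Simpson reversal.

No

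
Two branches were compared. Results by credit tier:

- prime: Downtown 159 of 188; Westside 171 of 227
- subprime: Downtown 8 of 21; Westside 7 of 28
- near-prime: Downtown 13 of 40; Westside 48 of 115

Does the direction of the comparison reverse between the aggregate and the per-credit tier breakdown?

No

Prime: Downtown 159/188 = 84.6%, Westside 171/227 = 75.3% → Downtown
Subprime: Downtown 8/21 = 38.1%, Westside 7/28 = 25.0% → Downtown
Near-prime: Downtown 13/40 = 32.5%, Westside 48/115 = 41.7% → Westside
Overall: Downtown 180/249 = 72.3%, Westside 226/370 = 61.1% → Downtown
Neither sweeps: Downtown wins 2 of 3 groups, Westside wins 1. Downtown wins overall but not every group — no Simpson reversal.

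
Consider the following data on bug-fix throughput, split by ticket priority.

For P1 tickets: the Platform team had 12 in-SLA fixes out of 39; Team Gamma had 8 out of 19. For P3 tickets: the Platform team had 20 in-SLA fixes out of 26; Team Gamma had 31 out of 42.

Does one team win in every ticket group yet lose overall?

No

P1: the Platform team 12/39 = 30.8%, Team Gamma 8/19 = 42.1% → Team Gamma
P3: the Platform team 20/26 = 76.9%, Team Gamma 31/42 = 73.8% → the Platform team
Overall: the Platform team 32/65 = 49.2%, Team Gamma 39/61 = 63.9% → Team Gamma
Neither sweeps: the Platform team wins 1 of 2 groups, Team Gamma wins 1. Team Gamma wins overall but not every group — no Simpson reversal.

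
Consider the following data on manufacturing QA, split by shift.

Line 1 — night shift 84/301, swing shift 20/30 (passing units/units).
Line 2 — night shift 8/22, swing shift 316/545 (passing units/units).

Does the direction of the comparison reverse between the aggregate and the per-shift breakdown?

Night shift: Line 1 84/301 = 27.9%, Line 2 8/22 = 36.4% → Line 2
Swing shift: Line 1 20/30 = 66.7%, Line 2 316/545 = 58.0% → Line 1
Overall: Line 1 104/331 = 31.4%, Line 2 324/567 = 57.1% → Line 2
Neither sweeps: Line 1 wins 1 of 2 groups, Line 2 wins 1. Line 2 wins overall but not every group — no Simpson reversal.

No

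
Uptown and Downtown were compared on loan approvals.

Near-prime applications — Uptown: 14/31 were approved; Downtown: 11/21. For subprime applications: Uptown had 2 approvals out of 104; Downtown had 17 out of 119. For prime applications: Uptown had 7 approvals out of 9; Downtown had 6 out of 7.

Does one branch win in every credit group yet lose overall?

Near-prime: Uptown 14/31 = 45.2%, Downtown 11/21 = 52.4% → Downtown
Subprime: Uptown 2/104 = 1.9%, Downtown 17/119 = 14.3% → Downtown
Prime: Uptown 7/9 = 77.8%, Downtown 6/7 = 85.7% → Downtown
Overall: Uptown 23/144 = 16.0%, Downtown 34/147 = 23.1% → Downtown
Downtown wins overall and in every credit group — no reversal.

No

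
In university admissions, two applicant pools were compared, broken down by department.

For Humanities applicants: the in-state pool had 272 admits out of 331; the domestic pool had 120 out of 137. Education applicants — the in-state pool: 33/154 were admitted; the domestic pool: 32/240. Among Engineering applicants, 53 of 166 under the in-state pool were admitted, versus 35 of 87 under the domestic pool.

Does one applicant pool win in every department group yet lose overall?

Humanities: the in-state pool 272/331 = 82.2%, the domestic pool 120/137 = 87.6% → the domestic pool
Education: the in-state pool 33/154 = 21.4%, the domestic pool 32/240 = 13.3% → the in-state pool
Engineering: the in-state pool 53/166 = 31.9%, the domestic pool 35/87 = 40.2% → the domestic pool
Overall: the in-state pool 358/651 = 55.0%, the domestic pool 187/464 = 40.3% → the in-state pool
Neither sweeps: the in-state pool wins 1 of 3 groups, the domestic pool wins 2. The in-state pool wins overall but not every group — no Simpson reversal.

No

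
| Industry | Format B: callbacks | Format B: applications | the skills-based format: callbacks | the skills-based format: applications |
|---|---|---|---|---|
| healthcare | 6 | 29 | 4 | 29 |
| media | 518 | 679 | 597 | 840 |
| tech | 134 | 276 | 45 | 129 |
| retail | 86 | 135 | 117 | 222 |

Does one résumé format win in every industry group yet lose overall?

No

Healthcare: Format B 6/29 = 20.7%, the skills-based format 4/29 = 13.8% → Format B
Media: Format B 518/679 = 76.3%, the skills-based format 597/840 = 71.1% → Format B
Tech: Format B 134/276 = 48.6%, the skills-based format 45/129 = 34.9% → Format B
Retail: Format B 86/135 = 63.7%, the skills-based format 117/222 = 52.7% → Format B
Overall: Format B 744/1119 = 66.5%, the skills-based format 763/1220 = 62.5% → Format B
Format B wins overall and in every industry group — no reversal.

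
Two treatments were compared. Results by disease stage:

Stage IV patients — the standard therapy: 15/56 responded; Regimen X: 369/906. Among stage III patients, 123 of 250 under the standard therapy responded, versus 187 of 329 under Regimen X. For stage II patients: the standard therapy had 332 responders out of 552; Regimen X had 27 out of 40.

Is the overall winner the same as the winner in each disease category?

No

Stage IV: the standard therapy 15/56 = 26.8%, Regimen X 369/906 = 40.7% → Regimen X
Stage III: the standard therapy 123/250 = 49.2%, Regimen X 187/329 = 56.8% → Regimen X
Stage II: the standard therapy 332/552 = 60.1%, Regimen X 27/40 = 67.5% → Regimen X
Overall: the standard therapy 470/858 = 54.8%, Regimen X 583/1275 = 45.7% → the standard therapy
Regimen X wins each disease group but the standard therapy wins overall — the comparison reverses. Regimen X's patients skew toward stage IV, which has a lower base rate.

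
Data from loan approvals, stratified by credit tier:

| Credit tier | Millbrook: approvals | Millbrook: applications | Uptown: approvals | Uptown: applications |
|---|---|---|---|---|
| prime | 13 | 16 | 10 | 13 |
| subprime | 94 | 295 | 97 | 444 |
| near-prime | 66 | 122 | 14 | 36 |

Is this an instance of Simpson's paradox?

Prime: Millbrook 13/16 = 81.2%, Uptown 10/13 = 76.9% → Millbrook
Subprime: Millbrook 94/295 = 31.9%, Uptown 97/444 = 21.8% → Millbrook
Near-prime: Millbrook 66/122 = 54.1%, Uptown 14/36 = 38.9% → Millbrook
Overall: Millbrook 173/433 = 40.0%, Uptown 121/493 = 24.5% → Millbrook
Millbrook wins overall and in every credit group — no reversal.

No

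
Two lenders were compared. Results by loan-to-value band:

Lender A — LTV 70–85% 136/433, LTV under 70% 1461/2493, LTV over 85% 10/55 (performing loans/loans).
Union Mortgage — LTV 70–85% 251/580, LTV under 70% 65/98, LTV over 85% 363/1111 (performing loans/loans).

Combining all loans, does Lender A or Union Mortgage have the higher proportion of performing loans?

LTV 70–85%: Lender A 136/433 = 31.4%, Union Mortgage 251/580 = 43.3% → Union Mortgage
LTV under 70%: Lender A 1461/2493 = 58.6%, Union Mortgage 65/98 = 66.3% → Union Mortgage
LTV over 85%: Lender A 10/55 = 18.2%, Union Mortgage 363/1111 = 32.7% → Union Mortgage
Overall: Lender A 1607/2981 = 53.9%, Union Mortgage 679/1789 = 38.0% → Lender A
(Union Mortgage wins every loan-to-value group but Lender A wins overall — Union Mortgage's loans skew toward the low-rate LTV over 85% group.)

Lender A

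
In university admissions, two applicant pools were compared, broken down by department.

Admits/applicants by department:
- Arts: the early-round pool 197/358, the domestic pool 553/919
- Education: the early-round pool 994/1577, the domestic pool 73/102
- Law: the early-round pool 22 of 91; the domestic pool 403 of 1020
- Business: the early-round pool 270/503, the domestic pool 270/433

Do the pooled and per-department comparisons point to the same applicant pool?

Arts: the early-round pool 197/358 = 55.0%, the domestic pool 553/919 = 60.2% → the domestic pool
Education: the early-round pool 994/1577 = 63.0%, the domestic pool 73/102 = 71.6% → the domestic pool
Law: the early-round pool 22/91 = 24.2%, the domestic pool 403/1020 = 39.5% → the domestic pool
Business: the early-round pool 270/503 = 53.7%, the domestic pool 270/433 = 62.4% → the domestic pool
Overall: the early-round pool 1483/2529 = 58.6%, the domestic pool 1299/2474 = 52.5% → the early-round pool
The domestic pool wins each department group but the early-round pool wins overall — the comparison reverses. The domestic pool's applicants skew toward Law, which has a lower base rate.

No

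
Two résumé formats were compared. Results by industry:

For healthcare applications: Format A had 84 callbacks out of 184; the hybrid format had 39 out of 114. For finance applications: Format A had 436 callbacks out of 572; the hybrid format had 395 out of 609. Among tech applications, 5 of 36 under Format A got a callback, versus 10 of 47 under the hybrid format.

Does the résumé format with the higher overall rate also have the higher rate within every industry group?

Healthcare: Format A 84/184 = 45.7%, the hybrid format 39/114 = 34.2% → Format A
Finance: Format A 436/572 = 76.2%, the hybrid format 395/609 = 64.9% → Format A
Tech: Format A 5/36 = 13.9%, the hybrid format 10/47 = 21.3% → the hybrid format
Overall: Format A 525/792 = 66.3%, the hybrid format 444/770 = 57.7% → Format A
Neither sweeps: Format A wins 2 of 3 groups, the hybrid format wins 1. Format A wins overall but not every group — no Simpson reversal.

No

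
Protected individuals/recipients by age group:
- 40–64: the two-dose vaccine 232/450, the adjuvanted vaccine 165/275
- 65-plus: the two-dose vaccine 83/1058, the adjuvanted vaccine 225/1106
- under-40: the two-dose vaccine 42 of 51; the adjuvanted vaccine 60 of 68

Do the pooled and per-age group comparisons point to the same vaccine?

Yes

40–64: the two-dose vaccine 232/450 = 51.6%, the adjuvanted vaccine 165/275 = 60.0% → the adjuvanted vaccine
65-plus: the two-dose vaccine 83/1058 = 7.8%, the adjuvanted vaccine 225/1106 = 20.3% → the adjuvanted vaccine
Under-40: the two-dose vaccine 42/51 = 82.4%, the adjuvanted vaccine 60/68 = 88.2% → the adjuvanted vaccine
Overall: the two-dose vaccine 357/1559 = 22.9%, the adjuvanted vaccine 450/1449 = 31.1% → the adjuvanted vaccine
The adjuvanted vaccine wins overall and in every age group — no reversal.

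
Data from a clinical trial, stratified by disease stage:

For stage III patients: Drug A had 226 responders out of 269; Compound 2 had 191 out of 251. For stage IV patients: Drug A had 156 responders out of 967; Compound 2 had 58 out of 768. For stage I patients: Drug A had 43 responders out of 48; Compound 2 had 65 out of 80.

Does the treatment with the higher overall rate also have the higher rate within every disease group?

Yes

Stage III: Drug A 226/269 = 84.0%, Compound 2 191/251 = 76.1% → Drug A
Stage IV: Drug A 156/967 = 16.1%, Compound 2 58/768 = 7.6% → Drug A
Stage I: Drug A 43/48 = 89.6%, Compound 2 65/80 = 81.2% → Drug A
Overall: Drug A 425/1284 = 33.1%, Compound 2 314/1099 = 28.6% → Drug A
Drug A wins overall and in every disease group — no reversal.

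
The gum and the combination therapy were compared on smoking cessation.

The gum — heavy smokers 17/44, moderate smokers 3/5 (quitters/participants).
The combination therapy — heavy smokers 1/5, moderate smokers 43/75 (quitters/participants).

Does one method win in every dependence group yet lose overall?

Heavy smokers: the gum 17/44 = 38.6%, the combination therapy 1/5 = 20.0% → the gum
Moderate smokers: the gum 3/5 = 60.0%, the combination therapy 43/75 = 57.3% → the gum
Overall: the gum 20/49 = 40.8%, the combination therapy 44/80 = 55.0% → the combination therapy
The gum wins each dependence group but the combination therapy wins overall — the comparison reverses. The gum's participants skew toward heavy smokers, which has a lower base rate.

Yes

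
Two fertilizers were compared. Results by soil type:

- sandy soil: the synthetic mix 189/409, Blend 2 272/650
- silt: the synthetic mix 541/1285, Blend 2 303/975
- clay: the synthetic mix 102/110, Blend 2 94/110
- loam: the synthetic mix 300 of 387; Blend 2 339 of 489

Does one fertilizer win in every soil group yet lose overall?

No

Sandy soil: the synthetic mix 189/409 = 46.2%, Blend 2 272/650 = 41.8% → the synthetic mix
Silt: the synthetic mix 541/1285 = 42.1%, Blend 2 303/975 = 31.1% → the synthetic mix
Clay: the synthetic mix 102/110 = 92.7%, Blend 2 94/110 = 85.5% → the synthetic mix
Loam: the synthetic mix 300/387 = 77.5%, Blend 2 339/489 = 69.3% → the synthetic mix
Overall: the synthetic mix 1132/2191 = 51.7%, Blend 2 1008/2224 = 45.3% → the synthetic mix
The synthetic mix wins overall and in every soil group — no reversal.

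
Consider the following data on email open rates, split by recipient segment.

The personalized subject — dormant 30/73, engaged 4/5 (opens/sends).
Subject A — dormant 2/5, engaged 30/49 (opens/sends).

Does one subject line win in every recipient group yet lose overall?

Yes

Dormant: the personalized subject 30/73 = 41.1%, Subject A 2/5 = 40.0% → the personalized subject
Engaged: the personalized subject 4/5 = 80.0%, Subject A 30/49 = 61.2% → the personalized subject
Overall: the personalized subject 34/78 = 43.6%, Subject A 32/54 = 59.3% → Subject A
The personalized subject wins each recipient group but Subject A wins overall — the comparison reverses. The personalized subject's sends skew toward dormant, which has a lower base rate.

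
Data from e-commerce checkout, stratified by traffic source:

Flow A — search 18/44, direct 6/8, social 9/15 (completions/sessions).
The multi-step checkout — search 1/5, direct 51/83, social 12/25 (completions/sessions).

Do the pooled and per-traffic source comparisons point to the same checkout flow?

Search: Flow A 18/44 = 40.9%, the multi-step checkout 1/5 = 20.0% → Flow A
Direct: Flow A 6/8 = 75.0%, the multi-step checkout 51/83 = 61.4% → Flow A
Social: Flow A 9/15 = 60.0%, the multi-step checkout 12/25 = 48.0% → Flow A
Overall: Flow A 33/67 = 49.3%, the multi-step checkout 64/113 = 56.6% → the multi-step checkout
Flow A wins each traffic group but the multi-step checkout wins overall — the comparison reverses. Flow A's sessions skew toward search, which has a lower base rate.

No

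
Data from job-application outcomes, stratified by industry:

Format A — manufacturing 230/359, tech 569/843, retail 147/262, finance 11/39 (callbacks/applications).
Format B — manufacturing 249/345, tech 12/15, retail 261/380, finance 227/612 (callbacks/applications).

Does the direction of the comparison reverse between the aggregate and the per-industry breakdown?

Yes

Manufacturing: Format A 230/359 = 64.1%, Format B 249/345 = 72.2% → Format B
Tech: Format A 569/843 = 67.5%, Format B 12/15 = 80.0% → Format B
Retail: Format A 147/262 = 56.1%, Format B 261/380 = 68.7% → Format B
Finance: Format A 11/39 = 28.2%, Format B 227/612 = 37.1% → Format B
Overall: Format A 957/1503 = 63.7%, Format B 749/1352 = 55.4% → Format A
Format B wins each industry group but Format A wins overall — the comparison reverses. Format B's applications skew toward finance, which has a lower base rate.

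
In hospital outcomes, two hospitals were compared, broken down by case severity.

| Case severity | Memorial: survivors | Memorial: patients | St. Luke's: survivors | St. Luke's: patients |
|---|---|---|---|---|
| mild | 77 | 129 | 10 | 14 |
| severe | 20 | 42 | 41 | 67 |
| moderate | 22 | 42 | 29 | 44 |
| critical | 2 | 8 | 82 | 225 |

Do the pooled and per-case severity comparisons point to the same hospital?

Mild: Memorial 77/129 = 59.7%, St. Luke's 10/14 = 71.4% → St. Luke's
Severe: Memorial 20/42 = 47.6%, St. Luke's 41/67 = 61.2% → St. Luke's
Moderate: Memorial 22/42 = 52.4%, St. Luke's 29/44 = 65.9% → St. Luke's
Critical: Memorial 2/8 = 25.0%, St. Luke's 82/225 = 36.4% → St. Luke's
Overall: Memorial 121/221 = 54.8%, St. Luke's 162/350 = 46.3% → Memorial
St. Luke's wins each case group but Memorial wins overall — the comparison reverses. St. Luke's's patients skew toward critical, which has a lower base rate.

No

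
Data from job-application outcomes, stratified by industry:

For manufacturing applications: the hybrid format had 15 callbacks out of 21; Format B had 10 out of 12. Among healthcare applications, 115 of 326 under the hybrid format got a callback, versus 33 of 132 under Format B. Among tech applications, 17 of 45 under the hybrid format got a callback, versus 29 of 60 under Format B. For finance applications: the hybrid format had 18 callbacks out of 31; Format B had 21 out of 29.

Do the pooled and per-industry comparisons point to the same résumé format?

No

Manufacturing: the hybrid format 15/21 = 71.4%, Format B 10/12 = 83.3% → Format B
Healthcare: the hybrid format 115/326 = 35.3%, Format B 33/132 = 25.0% → the hybrid format
Tech: the hybrid format 17/45 = 37.8%, Format B 29/60 = 48.3% → Format B
Finance: the hybrid format 18/31 = 58.1%, Format B 21/29 = 72.4% → Format B
Overall: the hybrid format 165/423 = 39.0%, Format B 93/233 = 39.9% → Format B
Neither sweeps: the hybrid format wins 1 of 4 groups, Format B wins 3. Format B wins overall but not every group — no Simpson reversal.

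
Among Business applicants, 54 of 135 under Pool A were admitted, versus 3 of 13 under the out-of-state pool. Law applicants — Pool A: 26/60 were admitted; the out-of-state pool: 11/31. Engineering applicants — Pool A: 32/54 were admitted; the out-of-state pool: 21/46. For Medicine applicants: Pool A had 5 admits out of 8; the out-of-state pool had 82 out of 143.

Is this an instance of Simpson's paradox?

Business: Pool A 54/135 = 40.0%, the out-of-state pool 3/13 = 23.1% → Pool A
Law: Pool A 26/60 = 43.3%, the out-of-state pool 11/31 = 35.5% → Pool A
Engineering: Pool A 32/54 = 59.3%, the out-of-state pool 21/46 = 45.7% → Pool A
Medicine: Pool A 5/8 = 62.5%, the out-of-state pool 82/143 = 57.3% → Pool A
Overall: Pool A 117/257 = 45.5%, the out-of-state pool 117/233 = 50.2% → the out-of-state pool
Pool A wins each department group but the out-of-state pool wins overall — the comparison reverses. Pool A's applicants skew toward Business, which has a lower base rate.

Yes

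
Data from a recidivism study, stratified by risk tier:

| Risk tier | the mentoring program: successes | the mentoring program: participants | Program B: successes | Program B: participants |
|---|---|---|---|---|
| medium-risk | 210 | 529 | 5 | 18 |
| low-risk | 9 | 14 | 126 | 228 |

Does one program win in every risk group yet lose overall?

Yes

Medium-risk: the mentoring program 210/529 = 39.7%, Program B 5/18 = 27.8% → the mentoring program
Low-risk: the mentoring program 9/14 = 64.3%, Program B 126/228 = 55.3% → the mentoring program
Overall: the mentoring program 219/543 = 40.3%, Program B 131/246 = 53.3% → Program B
The mentoring program wins each risk group but Program B wins overall — the comparison reverses. The mentoring program's participants skew toward medium-risk, which has a lower base rate.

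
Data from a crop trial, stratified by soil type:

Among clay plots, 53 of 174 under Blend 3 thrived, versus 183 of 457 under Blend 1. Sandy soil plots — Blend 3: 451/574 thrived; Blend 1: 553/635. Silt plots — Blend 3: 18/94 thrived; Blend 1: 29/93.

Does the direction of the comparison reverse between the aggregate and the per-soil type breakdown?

No

Clay: Blend 3 53/174 = 30.5%, Blend 1 183/457 = 40.0% → Blend 1
Sandy soil: Blend 3 451/574 = 78.6%, Blend 1 553/635 = 87.1% → Blend 1
Silt: Blend 3 18/94 = 19.1%, Blend 1 29/93 = 31.2% → Blend 1
Overall: Blend 3 522/842 = 62.0%, Blend 1 765/1185 = 64.6% → Blend 1
Blend 1 wins overall and in every soil group — no reversal.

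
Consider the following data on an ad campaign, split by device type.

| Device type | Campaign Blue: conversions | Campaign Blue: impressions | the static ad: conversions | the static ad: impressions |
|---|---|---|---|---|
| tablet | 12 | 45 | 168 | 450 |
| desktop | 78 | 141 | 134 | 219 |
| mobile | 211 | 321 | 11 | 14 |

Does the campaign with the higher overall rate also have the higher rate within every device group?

Tablet: Campaign Blue 12/45 = 26.7%, the static ad 168/450 = 37.3% → the static ad
Desktop: Campaign Blue 78/141 = 55.3%, the static ad 134/219 = 61.2% → the static ad
Mobile: Campaign Blue 211/321 = 65.7%, the static ad 11/14 = 78.6% → the static ad
Overall: Campaign Blue 301/507 = 59.4%, the static ad 313/683 = 45.8% → Campaign Blue
The static ad wins each device group but Campaign Blue wins overall — the comparison reverses. The static ad's impressions skew toward tablet, which has a lower base rate.

No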